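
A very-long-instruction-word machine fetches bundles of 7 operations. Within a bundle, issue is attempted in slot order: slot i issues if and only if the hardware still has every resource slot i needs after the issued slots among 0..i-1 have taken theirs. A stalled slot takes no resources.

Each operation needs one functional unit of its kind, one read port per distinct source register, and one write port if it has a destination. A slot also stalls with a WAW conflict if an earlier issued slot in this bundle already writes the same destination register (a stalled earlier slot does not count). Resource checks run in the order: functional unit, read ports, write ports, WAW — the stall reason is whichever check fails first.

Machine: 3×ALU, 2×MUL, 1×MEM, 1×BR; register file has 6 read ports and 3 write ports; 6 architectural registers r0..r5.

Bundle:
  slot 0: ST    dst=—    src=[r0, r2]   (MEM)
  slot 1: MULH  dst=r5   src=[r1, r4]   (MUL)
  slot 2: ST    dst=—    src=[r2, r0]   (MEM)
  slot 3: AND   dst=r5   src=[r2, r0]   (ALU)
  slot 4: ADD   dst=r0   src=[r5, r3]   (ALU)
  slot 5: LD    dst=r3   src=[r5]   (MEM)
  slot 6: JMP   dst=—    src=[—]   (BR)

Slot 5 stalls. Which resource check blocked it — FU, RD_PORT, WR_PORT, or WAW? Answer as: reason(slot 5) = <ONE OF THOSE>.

  0. MEM ⇒ go  {3A/2Mu/0Ld/1B | 4r 3w}
  1. MUL→r5 ⇒ go  {3A/1Mu/0Ld/1B | 2r 2w}
  2. MEM ⇒ no(FU)  {3A/1Mu/0Ld/1B | 2r 2w}
  3. ALU→r5 ⇒ no(WAW)  {3A/1Mu/0Ld/1B | 2r 2w}
  4. ALU→r0 ⇒ go  {2A/1Mu/0Ld/1B | 0r 1w}
  5. MEM→r3 ⇒ no(FU)  {2A/1Mu/0Ld/1B | 0r 1w}
  6. BR ⇒ go  {2A/1Mu/0Ld/0B | 0r 1w}

reason(slot 5) = FU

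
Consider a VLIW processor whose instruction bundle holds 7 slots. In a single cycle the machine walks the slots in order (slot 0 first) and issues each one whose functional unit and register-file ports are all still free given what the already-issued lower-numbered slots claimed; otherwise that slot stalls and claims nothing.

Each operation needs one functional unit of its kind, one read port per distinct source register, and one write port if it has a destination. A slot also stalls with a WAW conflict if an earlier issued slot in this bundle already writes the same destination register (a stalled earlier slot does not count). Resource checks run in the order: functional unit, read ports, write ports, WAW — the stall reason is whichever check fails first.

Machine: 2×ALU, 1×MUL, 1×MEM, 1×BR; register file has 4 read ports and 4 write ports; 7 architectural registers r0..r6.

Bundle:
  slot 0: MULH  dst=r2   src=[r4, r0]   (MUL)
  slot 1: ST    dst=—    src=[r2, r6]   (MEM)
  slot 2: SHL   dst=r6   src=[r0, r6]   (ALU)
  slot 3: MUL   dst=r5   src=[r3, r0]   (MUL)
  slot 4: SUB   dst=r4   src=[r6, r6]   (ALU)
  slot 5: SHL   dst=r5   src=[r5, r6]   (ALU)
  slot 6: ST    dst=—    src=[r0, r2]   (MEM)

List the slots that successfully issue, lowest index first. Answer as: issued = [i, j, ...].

  0. MUL→r2 ⇒ go  {2A/0Mu/1Ld/1B | 2r 3w}
  1. MEM ⇒ go  {2A/0Mu/0Ld/1B | 0r 3w}
  2. ALU→r6 ⇒ no(RD_PORT)  {2A/0Mu/0Ld/1B | 0r 3w}
  3. MUL→r5 ⇒ no(FU)  {2A/0Mu/0Ld/1B | 0r 3w}
  4. ALU→r4 ⇒ no(RD_PORT)  {2A/0Mu/0Ld/1B | 0r 3w}
  5. ALU→r5 ⇒ no(RD_PORT)  {2A/0Mu/0Ld/1B | 0r 3w}
  6. MEM ⇒ no(FU)  {2A/0Mu/0Ld/1B | 0r 3w}

issued = [0, 1]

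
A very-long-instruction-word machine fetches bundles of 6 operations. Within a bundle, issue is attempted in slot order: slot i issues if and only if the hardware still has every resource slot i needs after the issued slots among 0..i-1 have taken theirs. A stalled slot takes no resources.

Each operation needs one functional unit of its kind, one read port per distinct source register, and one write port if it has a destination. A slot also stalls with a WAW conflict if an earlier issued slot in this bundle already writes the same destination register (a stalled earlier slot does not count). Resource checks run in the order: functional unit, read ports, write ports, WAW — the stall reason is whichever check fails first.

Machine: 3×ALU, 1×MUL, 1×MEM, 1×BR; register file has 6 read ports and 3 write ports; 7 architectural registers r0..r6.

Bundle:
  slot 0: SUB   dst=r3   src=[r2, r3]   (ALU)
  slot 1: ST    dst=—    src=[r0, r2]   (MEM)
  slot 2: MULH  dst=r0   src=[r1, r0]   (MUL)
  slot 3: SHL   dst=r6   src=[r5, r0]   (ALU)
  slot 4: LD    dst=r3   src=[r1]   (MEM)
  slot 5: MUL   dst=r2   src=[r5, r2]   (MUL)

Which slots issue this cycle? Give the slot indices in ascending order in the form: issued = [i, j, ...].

  0. ALU→r3 ⇒ go  {2A/1Mu/1Ld/1B | 4r 2w}
  1. MEM ⇒ go  {2A/1Mu/0Ld/1B | 2r 2w}
  2. MUL→r0 ⇒ go  {2A/0Mu/0Ld/1B | 0r 1w}
  3. ALU→r6 ⇒ no(RD_PORT)  {2A/0Mu/0Ld/1B | 0r 1w}
  4. MEM→r3 ⇒ no(FU)  {2A/0Mu/0Ld/1B | 0r 1w}
  5. MUL→r2 ⇒ no(FU)  {2A/0Mu/0Ld/1B | 0r 1w}

issued = [0, 1, 2]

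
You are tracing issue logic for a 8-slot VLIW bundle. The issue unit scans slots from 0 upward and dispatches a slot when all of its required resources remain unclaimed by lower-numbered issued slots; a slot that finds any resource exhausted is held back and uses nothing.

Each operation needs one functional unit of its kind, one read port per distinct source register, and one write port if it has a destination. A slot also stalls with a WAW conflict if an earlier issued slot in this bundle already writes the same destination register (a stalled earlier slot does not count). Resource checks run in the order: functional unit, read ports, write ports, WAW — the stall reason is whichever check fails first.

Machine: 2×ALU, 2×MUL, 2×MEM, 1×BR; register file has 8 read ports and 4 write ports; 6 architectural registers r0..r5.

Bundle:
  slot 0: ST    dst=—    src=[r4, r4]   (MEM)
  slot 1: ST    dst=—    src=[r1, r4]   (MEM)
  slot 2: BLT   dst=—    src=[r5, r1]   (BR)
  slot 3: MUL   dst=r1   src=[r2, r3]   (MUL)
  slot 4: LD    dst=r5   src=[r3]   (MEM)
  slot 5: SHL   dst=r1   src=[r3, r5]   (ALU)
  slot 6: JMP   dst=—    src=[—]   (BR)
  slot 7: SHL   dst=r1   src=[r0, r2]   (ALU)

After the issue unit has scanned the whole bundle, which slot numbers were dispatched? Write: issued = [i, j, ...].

issued = [0, 1, 2, 3]

#0 MEM src=r4,r4 dispatched  <A:2 Mu:2 Ld:1 B:1 rd:7 wr:4>
#1 MEM src=r1,r4 dispatched  <A:2 Mu:2 Ld:0 B:1 rd:5 wr:4>
#2 BR src=r5,r1 dispatched  <A:2 Mu:2 Ld:0 B:0 rd:3 wr:4>
#3 MUL src=r2,r3 dispatched  <A:2 Mu:1 Ld:0 B:0 rd:1 wr:3>
#4 MEM src=r3 held:FU  <A:2 Mu:1 Ld:0 B:0 rd:1 wr:3>
#5 ALU src=r3,r5 held:RD_PORT  <A:2 Mu:1 Ld:0 B:0 rd:1 wr:3>
#6 BR src=- held:FU  <A:2 Mu:1 Ld:0 B:0 rd:1 wr:3>
#7 ALU src=r0,r2 held:RD_PORT  <A:2 Mu:1 Ld:0 B:0 rd:1 wr:3>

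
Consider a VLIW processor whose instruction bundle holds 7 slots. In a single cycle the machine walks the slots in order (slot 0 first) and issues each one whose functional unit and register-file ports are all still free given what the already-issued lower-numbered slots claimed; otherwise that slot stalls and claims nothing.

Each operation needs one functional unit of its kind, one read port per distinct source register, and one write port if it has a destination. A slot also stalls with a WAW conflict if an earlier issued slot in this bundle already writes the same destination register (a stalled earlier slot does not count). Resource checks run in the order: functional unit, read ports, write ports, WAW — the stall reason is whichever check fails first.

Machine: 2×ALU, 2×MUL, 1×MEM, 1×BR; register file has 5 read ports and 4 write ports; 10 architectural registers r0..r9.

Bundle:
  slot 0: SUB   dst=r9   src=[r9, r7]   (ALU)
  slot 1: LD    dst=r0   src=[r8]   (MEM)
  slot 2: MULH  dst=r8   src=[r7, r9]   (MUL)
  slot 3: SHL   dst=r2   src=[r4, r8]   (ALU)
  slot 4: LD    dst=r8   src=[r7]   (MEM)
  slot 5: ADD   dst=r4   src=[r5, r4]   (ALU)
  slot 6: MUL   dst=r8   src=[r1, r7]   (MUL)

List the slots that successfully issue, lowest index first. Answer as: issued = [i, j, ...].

slot 0 (ALU): ISSUE — free A1,Mu2,Ld1,B1 rp3 wp3
slot 1 (MEM): ISSUE — free A1,Mu2,Ld0,B1 rp2 wp2
slot 2 (MUL): ISSUE — free A1,Mu1,Ld0,B1 rp0 wp1
slot 3 (ALU): stall RD_PORT — free A1,Mu1,Ld0,B1 rp0 wp1
slot 4 (MEM): stall FU — free A1,Mu1,Ld0,B1 rp0 wp1
slot 5 (ALU): stall RD_PORT — free A1,Mu1,Ld0,B1 rp0 wp1
slot 6 (MUL): stall RD_PORT — free A1,Mu1,Ld0,B1 rp0 wp1

issued = [0, 1, 2]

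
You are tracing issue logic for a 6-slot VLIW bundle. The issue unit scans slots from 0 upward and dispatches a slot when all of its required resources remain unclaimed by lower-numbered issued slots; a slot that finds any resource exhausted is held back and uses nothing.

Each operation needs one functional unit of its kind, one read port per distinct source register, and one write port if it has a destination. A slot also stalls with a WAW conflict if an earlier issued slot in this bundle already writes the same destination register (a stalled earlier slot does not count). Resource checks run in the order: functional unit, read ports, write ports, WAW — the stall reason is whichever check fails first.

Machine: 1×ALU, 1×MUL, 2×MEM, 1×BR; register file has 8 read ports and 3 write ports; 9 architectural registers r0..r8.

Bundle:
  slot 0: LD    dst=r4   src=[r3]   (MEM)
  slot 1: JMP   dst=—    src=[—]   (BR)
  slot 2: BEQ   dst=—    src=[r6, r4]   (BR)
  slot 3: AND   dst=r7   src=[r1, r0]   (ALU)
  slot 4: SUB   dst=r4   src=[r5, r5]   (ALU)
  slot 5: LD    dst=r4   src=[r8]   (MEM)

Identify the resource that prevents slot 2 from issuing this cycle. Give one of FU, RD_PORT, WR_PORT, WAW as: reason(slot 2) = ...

reason(slot 2) = FU

slot 0 (MEM): ISSUE — free A1,Mu1,Ld1,B1 rp7 wp2
slot 1 (BR): ISSUE — free A1,Mu1,Ld1,B0 rp7 wp2
slot 2 (BR): stall FU — free A1,Mu1,Ld1,B0 rp7 wp2
slot 3 (ALU): ISSUE — free A0,Mu1,Ld1,B0 rp5 wp1
slot 4 (ALU): stall FU — free A0,Mu1,Ld1,B0 rp5 wp1
slot 5 (MEM): stall WAW — free A0,Mu1,Ld1,B0 rp5 wp1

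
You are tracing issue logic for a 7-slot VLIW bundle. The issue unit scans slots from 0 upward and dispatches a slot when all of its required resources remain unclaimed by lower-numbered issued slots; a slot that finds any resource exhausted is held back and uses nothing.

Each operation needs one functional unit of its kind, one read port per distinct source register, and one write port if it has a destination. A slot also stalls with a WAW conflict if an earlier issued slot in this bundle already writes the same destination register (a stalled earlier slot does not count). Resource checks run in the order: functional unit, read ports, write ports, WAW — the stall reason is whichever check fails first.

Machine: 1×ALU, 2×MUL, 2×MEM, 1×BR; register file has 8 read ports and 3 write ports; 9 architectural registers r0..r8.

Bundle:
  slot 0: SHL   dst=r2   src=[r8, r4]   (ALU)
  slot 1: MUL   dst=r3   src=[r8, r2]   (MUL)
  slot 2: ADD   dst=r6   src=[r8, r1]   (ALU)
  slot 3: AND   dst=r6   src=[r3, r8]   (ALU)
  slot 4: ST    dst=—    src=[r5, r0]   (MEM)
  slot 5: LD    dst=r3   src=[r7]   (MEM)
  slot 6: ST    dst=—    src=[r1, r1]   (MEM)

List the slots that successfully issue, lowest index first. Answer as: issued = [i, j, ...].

issued = [0, 1, 4, 6]

slot 0 (ALU): ISSUE — free A0,Mu2,Ld2,B1 rp6 wp2
slot 1 (MUL): ISSUE — free A0,Mu1,Ld2,B1 rp4 wp1
slot 2 (ALU): stall FU — free A0,Mu1,Ld2,B1 rp4 wp1
slot 3 (ALU): stall FU — free A0,Mu1,Ld2,B1 rp4 wp1
slot 4 (MEM): ISSUE — free A0,Mu1,Ld1,B1 rp2 wp1
slot 5 (MEM): stall WAW — free A0,Mu1,Ld1,B1 rp2 wp1
slot 6 (MEM): ISSUE — free A0,Mu1,Ld0,B1 rp1 wp1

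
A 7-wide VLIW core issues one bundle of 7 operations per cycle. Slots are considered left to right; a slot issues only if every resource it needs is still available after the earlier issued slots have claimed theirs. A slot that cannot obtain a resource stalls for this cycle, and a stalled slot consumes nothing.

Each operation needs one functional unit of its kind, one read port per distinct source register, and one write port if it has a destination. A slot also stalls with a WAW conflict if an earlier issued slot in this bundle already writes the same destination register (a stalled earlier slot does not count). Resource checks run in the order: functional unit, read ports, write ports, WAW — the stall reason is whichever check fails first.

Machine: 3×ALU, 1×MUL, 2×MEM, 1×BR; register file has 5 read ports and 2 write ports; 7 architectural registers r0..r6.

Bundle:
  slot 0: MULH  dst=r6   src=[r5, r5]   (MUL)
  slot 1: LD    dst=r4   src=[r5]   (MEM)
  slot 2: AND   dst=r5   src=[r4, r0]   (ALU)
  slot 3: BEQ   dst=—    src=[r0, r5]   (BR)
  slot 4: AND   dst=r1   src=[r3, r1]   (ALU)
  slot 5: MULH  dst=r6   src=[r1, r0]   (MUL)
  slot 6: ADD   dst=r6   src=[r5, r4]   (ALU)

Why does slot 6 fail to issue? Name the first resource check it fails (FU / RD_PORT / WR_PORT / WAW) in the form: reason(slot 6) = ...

reason(slot 6) = RD_PORT

slot 0 (MUL): ISSUE — free A3,Mu0,Ld2,B1 rp4 wp1
slot 1 (MEM): ISSUE — free A3,Mu0,Ld1,B1 rp3 wp0
slot 2 (ALU): stall WR_PORT — free A3,Mu0,Ld1,B1 rp3 wp0
slot 3 (BR): ISSUE — free A3,Mu0,Ld1,B0 rp1 wp0
slot 4 (ALU): stall RD_PORT — free A3,Mu0,Ld1,B0 rp1 wp0
slot 5 (MUL): stall FU — free A3,Mu0,Ld1,B0 rp1 wp0
slot 6 (ALU): stall RD_PORT — free A3,Mu0,Ld1,B0 rp1 wp0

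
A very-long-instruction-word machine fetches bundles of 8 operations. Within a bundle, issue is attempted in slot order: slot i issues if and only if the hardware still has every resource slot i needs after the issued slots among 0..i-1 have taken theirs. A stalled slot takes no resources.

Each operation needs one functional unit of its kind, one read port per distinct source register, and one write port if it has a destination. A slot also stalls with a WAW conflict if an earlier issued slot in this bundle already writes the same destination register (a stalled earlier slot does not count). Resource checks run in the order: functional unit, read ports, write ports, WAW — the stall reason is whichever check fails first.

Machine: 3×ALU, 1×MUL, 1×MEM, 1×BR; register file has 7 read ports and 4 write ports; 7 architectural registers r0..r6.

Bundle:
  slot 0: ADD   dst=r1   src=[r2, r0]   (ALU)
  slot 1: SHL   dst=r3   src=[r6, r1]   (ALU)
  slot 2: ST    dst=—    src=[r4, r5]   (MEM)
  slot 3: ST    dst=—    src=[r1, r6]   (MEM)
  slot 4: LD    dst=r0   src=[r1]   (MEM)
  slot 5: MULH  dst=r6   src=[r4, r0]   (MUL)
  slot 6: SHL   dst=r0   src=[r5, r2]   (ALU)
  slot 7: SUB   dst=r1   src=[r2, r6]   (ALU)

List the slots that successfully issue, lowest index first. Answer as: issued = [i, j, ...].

issued = [0, 1, 2]

(0) want 1×ALU +2rd +1wr — yes → AL2|MU1|ME1|BR1|rd5|wr3
(1) want 1×ALU +2rd +1wr — yes → AL1|MU1|ME1|BR1|rd3|wr2
(2) want 1×MEM +2rd +0wr — yes → AL1|MU1|ME0|BR1|rd1|wr2
(3) want 1×MEM +2rd +0wr — FU → AL1|MU1|ME0|BR1|rd1|wr2
(4) want 1×MEM +1rd +1wr — FU → AL1|MU1|ME0|BR1|rd1|wr2
(5) want 1×MUL +2rd +1wr — RD_PORT → AL1|MU1|ME0|BR1|rd1|wr2
(6) want 1×ALU +2rd +1wr — RD_PORT → AL1|MU1|ME0|BR1|rd1|wr2
(7) want 1×ALU +2rd +1wr — RD_PORT → AL1|MU1|ME0|BR1|rd1|wr2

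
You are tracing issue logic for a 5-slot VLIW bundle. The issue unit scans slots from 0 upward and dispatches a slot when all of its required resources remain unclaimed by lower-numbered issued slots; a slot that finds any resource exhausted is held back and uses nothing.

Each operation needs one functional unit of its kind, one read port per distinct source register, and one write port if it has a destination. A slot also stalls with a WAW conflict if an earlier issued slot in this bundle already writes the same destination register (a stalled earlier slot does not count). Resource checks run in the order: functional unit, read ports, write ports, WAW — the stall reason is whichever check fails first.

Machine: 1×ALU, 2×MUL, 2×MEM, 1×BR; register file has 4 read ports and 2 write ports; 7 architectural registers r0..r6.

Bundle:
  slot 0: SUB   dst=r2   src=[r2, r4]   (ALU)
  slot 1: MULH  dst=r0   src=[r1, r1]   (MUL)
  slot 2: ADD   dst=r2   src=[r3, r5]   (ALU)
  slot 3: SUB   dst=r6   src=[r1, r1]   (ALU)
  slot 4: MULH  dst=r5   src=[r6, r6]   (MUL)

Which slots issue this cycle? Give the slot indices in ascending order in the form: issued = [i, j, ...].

  0. ALU→r2 ⇒ go  {0A/2Mu/2Ld/1B | 2r 1w}
  1. MUL→r0 ⇒ go  {0A/1Mu/2Ld/1B | 1r 0w}
  2. ALU→r2 ⇒ no(FU)  {0A/1Mu/2Ld/1B | 1r 0w}
  3. ALU→r6 ⇒ no(FU)  {0A/1Mu/2Ld/1B | 1r 0w}
  4. MUL→r5 ⇒ no(WR_PORT)  {0A/1Mu/2Ld/1B | 1r 0w}

issued = [0, 1]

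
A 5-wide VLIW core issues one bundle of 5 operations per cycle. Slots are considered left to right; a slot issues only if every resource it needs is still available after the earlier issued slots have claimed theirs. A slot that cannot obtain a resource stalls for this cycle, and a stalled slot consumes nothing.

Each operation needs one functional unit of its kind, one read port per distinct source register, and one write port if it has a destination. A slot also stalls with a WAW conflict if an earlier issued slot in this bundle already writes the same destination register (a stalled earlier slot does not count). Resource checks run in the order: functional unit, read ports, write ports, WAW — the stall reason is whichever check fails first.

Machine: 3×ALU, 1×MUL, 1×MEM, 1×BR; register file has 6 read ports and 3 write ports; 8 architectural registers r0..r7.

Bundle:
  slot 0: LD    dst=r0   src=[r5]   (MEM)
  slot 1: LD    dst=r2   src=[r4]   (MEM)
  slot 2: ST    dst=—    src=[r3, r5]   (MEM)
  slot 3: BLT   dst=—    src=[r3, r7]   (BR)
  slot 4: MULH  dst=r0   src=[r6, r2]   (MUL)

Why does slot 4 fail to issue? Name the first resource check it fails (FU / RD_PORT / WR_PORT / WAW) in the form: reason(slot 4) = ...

reason(slot 4) = WAW

(0) want 1×MEM +1rd +1wr — yes → AL3|MU1|ME0|BR1|rd5|wr2
(1) want 1×MEM +1rd +1wr — FU → AL3|MU1|ME0|BR1|rd5|wr2
(2) want 1×MEM +2rd +0wr — FU → AL3|MU1|ME0|BR1|rd5|wr2
(3) want 1×BR +2rd +0wr — yes → AL3|MU1|ME0|BR0|rd3|wr2
(4) want 1×MUL +2rd +1wr — WAW → AL3|MU1|ME0|BR0|rd3|wr2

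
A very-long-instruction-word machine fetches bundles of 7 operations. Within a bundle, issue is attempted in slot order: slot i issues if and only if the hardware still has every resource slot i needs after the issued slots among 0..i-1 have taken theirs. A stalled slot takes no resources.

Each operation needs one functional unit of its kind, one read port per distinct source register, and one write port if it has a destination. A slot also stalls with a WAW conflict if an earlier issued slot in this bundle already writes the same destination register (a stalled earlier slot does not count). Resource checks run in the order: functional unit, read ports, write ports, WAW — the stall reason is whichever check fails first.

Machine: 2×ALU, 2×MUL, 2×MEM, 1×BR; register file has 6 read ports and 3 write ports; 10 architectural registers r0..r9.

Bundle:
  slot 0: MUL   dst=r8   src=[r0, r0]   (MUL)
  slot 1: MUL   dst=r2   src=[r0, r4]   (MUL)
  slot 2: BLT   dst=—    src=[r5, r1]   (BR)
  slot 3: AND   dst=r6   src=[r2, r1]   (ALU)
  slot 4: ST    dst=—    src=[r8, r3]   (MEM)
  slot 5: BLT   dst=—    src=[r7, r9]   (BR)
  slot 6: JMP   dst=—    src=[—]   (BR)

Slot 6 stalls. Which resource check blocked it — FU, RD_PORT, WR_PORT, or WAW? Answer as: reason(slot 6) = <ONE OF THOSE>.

  0. MUL→r8 ⇒ go  {2A/1Mu/2Ld/1B | 5r 2w}
  1. MUL→r2 ⇒ go  {2A/0Mu/2Ld/1B | 3r 1w}
  2. BR ⇒ go  {2A/0Mu/2Ld/0B | 1r 1w}
  3. ALU→r6 ⇒ no(RD_PORT)  {2A/0Mu/2Ld/0B | 1r 1w}
  4. MEM ⇒ no(RD_PORT)  {2A/0Mu/2Ld/0B | 1r 1w}
  5. BR ⇒ no(FU)  {2A/0Mu/2Ld/0B | 1r 1w}
  6. BR ⇒ no(FU)  {2A/0Mu/2Ld/0B | 1r 1w}

reason(slot 6) = FU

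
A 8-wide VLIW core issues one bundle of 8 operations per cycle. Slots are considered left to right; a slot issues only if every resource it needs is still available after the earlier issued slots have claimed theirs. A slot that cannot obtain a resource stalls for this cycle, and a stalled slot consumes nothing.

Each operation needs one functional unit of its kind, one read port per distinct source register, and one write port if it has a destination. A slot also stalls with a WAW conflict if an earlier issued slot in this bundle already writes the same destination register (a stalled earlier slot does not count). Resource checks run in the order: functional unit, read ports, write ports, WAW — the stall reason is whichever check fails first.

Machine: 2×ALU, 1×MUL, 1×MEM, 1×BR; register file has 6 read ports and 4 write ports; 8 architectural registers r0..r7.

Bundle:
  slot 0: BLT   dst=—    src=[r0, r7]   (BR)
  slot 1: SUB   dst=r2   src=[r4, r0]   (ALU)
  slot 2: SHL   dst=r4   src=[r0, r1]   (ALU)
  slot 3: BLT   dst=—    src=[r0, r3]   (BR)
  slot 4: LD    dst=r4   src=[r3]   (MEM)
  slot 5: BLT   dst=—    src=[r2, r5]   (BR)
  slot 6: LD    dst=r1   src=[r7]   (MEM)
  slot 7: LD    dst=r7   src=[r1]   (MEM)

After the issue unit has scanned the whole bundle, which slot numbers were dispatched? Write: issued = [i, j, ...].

issued = [0, 1, 2]

[0] BR needs rd=2 wr=0: ok; after: ALU=2 MUL=1 MEM=1 BR=0, R=4, W=4
[1] ALU needs rd=2 wr=1: ok; after: ALU=1 MUL=1 MEM=1 BR=0, R=2, W=3
[2] ALU needs rd=2 wr=1: ok; after: ALU=0 MUL=1 MEM=1 BR=0, R=0, W=2
[3] BR needs rd=2 wr=0: FU; after: ALU=0 MUL=1 MEM=1 BR=0, R=0, W=2
[4] MEM needs rd=1 wr=1: RD_PORT; after: ALU=0 MUL=1 MEM=1 BR=0, R=0, W=2
[5] BR needs rd=2 wr=0: FU; after: ALU=0 MUL=1 MEM=1 BR=0, R=0, W=2
[6] MEM needs rd=1 wr=1: RD_PORT; after: ALU=0 MUL=1 MEM=1 BR=0, R=0, W=2
[7] MEM needs rd=1 wr=1: RD_PORT; after: ALU=0 MUL=1 MEM=1 BR=0, R=0, W=2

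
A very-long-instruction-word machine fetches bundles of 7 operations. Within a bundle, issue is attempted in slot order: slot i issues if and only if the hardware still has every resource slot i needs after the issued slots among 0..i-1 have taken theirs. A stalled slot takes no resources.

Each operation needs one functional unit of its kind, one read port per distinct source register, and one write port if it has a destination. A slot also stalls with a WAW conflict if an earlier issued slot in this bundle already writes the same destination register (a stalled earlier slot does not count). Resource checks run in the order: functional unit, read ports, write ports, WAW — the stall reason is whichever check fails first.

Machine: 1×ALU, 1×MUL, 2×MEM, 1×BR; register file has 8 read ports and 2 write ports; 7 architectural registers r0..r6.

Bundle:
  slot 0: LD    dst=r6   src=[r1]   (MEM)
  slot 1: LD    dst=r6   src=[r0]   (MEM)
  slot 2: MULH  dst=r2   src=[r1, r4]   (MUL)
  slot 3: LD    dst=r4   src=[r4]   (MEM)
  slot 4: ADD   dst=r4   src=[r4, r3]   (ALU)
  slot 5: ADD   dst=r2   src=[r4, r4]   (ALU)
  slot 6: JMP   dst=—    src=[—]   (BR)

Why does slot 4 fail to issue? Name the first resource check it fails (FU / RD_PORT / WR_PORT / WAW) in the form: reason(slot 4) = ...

reason(slot 4) = WR_PORT

(0) want 1×MEM +1rd +1wr — yes → AL1|MU1|ME1|BR1|rd7|wr1
(1) want 1×MEM +1rd +1wr — WAW → AL1|MU1|ME1|BR1|rd7|wr1
(2) want 1×MUL +2rd +1wr — yes → AL1|MU0|ME1|BR1|rd5|wr0
(3) want 1×MEM +1rd +1wr — WR_PORT → AL1|MU0|ME1|BR1|rd5|wr0
(4) want 1×ALU +2rd +1wr — WR_PORT → AL1|MU0|ME1|BR1|rd5|wr0
(5) want 1×ALU +1rd +1wr — WR_PORT → AL1|MU0|ME1|BR1|rd5|wr0
(6) want 1×BR +0rd +0wr — yes → AL1|MU0|ME1|BR0|rd5|wr0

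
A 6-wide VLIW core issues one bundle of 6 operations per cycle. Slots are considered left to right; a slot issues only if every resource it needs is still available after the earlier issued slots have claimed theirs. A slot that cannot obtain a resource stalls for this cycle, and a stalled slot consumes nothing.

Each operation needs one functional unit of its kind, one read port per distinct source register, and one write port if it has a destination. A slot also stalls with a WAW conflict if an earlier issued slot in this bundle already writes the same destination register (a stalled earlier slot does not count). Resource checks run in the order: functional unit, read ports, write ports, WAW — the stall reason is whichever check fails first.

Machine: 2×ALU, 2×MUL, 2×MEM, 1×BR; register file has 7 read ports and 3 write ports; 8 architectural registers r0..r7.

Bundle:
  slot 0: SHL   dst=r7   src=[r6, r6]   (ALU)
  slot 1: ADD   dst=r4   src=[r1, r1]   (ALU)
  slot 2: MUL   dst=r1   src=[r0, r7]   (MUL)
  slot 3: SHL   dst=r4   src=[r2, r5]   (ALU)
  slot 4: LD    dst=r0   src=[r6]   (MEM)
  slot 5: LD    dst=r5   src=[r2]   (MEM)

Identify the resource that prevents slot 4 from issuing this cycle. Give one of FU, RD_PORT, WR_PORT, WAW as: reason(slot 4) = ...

[0] ALU needs rd=1 wr=1: ok; after: ALU=1 MUL=2 MEM=2 BR=1, R=6, W=2
[1] ALU needs rd=1 wr=1: ok; after: ALU=0 MUL=2 MEM=2 BR=1, R=5, W=1
[2] MUL needs rd=2 wr=1: ok; after: ALU=0 MUL=1 MEM=2 BR=1, R=3, W=0
[3] ALU needs rd=2 wr=1: FU; after: ALU=0 MUL=1 MEM=2 BR=1, R=3, W=0
[4] MEM needs rd=1 wr=1: WR_PORT; after: ALU=0 MUL=1 MEM=2 BR=1, R=3, W=0
[5] MEM needs rd=1 wr=1: WR_PORT; after: ALU=0 MUL=1 MEM=2 BR=1, R=3, W=0

reason(slot 4) = WR_PORT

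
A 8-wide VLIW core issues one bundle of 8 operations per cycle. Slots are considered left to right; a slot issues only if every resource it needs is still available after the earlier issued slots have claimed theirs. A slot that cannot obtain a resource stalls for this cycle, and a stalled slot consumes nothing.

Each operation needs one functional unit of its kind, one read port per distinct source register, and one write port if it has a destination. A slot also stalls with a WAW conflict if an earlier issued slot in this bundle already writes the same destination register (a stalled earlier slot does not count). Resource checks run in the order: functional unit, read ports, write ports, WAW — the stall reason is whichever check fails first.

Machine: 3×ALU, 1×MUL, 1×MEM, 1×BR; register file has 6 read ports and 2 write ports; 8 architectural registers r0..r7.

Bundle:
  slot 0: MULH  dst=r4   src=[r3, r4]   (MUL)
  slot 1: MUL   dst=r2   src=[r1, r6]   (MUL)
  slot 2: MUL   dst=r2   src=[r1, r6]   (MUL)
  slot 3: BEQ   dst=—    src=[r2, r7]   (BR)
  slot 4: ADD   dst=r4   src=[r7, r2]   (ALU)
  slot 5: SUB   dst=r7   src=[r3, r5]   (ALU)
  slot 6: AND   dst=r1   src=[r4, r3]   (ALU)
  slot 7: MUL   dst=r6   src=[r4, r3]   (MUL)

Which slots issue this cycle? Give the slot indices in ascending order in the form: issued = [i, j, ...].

issued = [0, 3, 5]

[0] MUL needs rd=2 wr=1: ok; after: ALU=3 MUL=0 MEM=1 BR=1, R=4, W=1
[1] MUL needs rd=2 wr=1: FU; after: ALU=3 MUL=0 MEM=1 BR=1, R=4, W=1
[2] MUL needs rd=2 wr=1: FU; after: ALU=3 MUL=0 MEM=1 BR=1, R=4, W=1
[3] BR needs rd=2 wr=0: ok; after: ALU=3 MUL=0 MEM=1 BR=0, R=2, W=1
[4] ALU needs rd=2 wr=1: WAW; after: ALU=3 MUL=0 MEM=1 BR=0, R=2, W=1
[5] ALU needs rd=2 wr=1: ok; after: ALU=2 MUL=0 MEM=1 BR=0, R=0, W=0
[6] ALU needs rd=2 wr=1: RD_PORT; after: ALU=2 MUL=0 MEM=1 BR=0, R=0, W=0
[7] MUL needs rd=2 wr=1: FU; after: ALU=2 MUL=0 MEM=1 BR=0, R=0, W=0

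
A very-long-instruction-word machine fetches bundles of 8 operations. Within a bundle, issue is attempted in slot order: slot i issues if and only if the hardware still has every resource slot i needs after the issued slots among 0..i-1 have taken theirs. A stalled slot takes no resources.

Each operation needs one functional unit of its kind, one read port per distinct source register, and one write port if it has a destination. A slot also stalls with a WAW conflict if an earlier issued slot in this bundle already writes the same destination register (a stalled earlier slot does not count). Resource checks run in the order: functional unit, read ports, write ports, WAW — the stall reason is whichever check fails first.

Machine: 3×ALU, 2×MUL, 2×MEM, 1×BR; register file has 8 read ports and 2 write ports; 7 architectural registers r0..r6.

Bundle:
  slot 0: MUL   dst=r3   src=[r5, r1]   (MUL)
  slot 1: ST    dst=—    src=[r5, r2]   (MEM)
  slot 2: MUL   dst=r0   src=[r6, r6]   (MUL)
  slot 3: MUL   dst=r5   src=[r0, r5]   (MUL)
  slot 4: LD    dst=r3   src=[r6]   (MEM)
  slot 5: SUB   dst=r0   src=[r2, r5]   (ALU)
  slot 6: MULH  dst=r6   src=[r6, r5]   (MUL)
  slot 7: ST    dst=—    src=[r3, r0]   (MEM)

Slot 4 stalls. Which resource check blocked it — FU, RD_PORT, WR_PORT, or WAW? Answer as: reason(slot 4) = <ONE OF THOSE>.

reason(slot 4) = WR_PORT

  0. MUL→r3 ⇒ go  {3A/1Mu/2Ld/1B | 6r 1w}
  1. MEM ⇒ go  {3A/1Mu/1Ld/1B | 4r 1w}
  2. MUL→r0 ⇒ go  {3A/0Mu/1Ld/1B | 3r 0w}
  3. MUL→r5 ⇒ no(FU)  {3A/0Mu/1Ld/1B | 3r 0w}
  4. MEM→r3 ⇒ no(WR_PORT)  {3A/0Mu/1Ld/1B | 3r 0w}
  5. ALU→r0 ⇒ no(WR_PORT)  {3A/0Mu/1Ld/1B | 3r 0w}
  6. MUL→r6 ⇒ no(FU)  {3A/0Mu/1Ld/1B | 3r 0w}
  7. MEM ⇒ go  {3A/0Mu/0Ld/1B | 1r 0w}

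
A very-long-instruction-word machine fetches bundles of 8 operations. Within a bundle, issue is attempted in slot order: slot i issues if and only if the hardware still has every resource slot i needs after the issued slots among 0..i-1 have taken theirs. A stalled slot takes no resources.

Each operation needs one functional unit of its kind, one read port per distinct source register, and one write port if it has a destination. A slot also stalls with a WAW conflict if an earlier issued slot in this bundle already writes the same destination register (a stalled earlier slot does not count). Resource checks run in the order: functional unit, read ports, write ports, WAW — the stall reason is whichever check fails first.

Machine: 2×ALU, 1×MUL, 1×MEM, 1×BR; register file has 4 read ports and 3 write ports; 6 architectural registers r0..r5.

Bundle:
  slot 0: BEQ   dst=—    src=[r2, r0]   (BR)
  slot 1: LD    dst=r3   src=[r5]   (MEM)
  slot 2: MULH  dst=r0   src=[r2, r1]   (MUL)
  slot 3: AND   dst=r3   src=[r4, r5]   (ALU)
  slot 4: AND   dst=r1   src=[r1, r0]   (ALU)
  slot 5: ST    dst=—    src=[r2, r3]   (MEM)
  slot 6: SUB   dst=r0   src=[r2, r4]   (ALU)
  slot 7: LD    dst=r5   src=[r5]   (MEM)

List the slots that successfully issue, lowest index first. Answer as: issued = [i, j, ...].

(0) want 1×BR +2rd +0wr — yes → AL2|MU1|ME1|BR0|rd2|wr3
(1) want 1×MEM +1rd +1wr — yes → AL2|MU1|ME0|BR0|rd1|wr2
(2) want 1×MUL +2rd +1wr — RD_PORT → AL2|MU1|ME0|BR0|rd1|wr2
(3) want 1×ALU +2rd +1wr — RD_PORT → AL2|MU1|ME0|BR0|rd1|wr2
(4) want 1×ALU +2rd +1wr — RD_PORT → AL2|MU1|ME0|BR0|rd1|wr2
(5) want 1×MEM +2rd +0wr — FU → AL2|MU1|ME0|BR0|rd1|wr2
(6) want 1×ALU +2rd +1wr — RD_PORT → AL2|MU1|ME0|BR0|rd1|wr2
(7) want 1×MEM +1rd +1wr — FU → AL2|MU1|ME0|BR0|rd1|wr2

issued = [0, 1]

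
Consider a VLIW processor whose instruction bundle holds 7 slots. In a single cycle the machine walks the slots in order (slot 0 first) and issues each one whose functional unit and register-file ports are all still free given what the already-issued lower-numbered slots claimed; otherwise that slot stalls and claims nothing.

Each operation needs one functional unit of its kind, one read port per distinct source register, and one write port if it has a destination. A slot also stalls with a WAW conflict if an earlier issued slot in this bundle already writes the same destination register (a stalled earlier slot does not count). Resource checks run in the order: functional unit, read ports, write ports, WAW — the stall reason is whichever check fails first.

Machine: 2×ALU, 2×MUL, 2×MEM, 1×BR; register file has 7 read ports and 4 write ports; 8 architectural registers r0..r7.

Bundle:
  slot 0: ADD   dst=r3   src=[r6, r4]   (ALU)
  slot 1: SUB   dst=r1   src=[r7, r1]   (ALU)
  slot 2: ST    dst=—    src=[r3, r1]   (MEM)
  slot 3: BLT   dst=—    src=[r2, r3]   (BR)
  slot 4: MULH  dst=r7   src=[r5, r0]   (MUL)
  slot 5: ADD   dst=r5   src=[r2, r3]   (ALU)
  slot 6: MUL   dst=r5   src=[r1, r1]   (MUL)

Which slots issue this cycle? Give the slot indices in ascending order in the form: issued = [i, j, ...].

[0] ALU needs rd=2 wr=1: ok; after: ALU=1 MUL=2 MEM=2 BR=1, R=5, W=3
[1] ALU needs rd=2 wr=1: ok; after: ALU=0 MUL=2 MEM=2 BR=1, R=3, W=2
[2] MEM needs rd=2 wr=0: ok; after: ALU=0 MUL=2 MEM=1 BR=1, R=1, W=2
[3] BR needs rd=2 wr=0: RD_PORT; after: ALU=0 MUL=2 MEM=1 BR=1, R=1, W=2
[4] MUL needs rd=2 wr=1: RD_PORT; after: ALU=0 MUL=2 MEM=1 BR=1, R=1, W=2
[5] ALU needs rd=2 wr=1: FU; after: ALU=0 MUL=2 MEM=1 BR=1, R=1, W=2
[6] MUL needs rd=1 wr=1: ok; after: ALU=0 MUL=1 MEM=1 BR=1, R=0, W=1

issued = [0, 1, 2, 6]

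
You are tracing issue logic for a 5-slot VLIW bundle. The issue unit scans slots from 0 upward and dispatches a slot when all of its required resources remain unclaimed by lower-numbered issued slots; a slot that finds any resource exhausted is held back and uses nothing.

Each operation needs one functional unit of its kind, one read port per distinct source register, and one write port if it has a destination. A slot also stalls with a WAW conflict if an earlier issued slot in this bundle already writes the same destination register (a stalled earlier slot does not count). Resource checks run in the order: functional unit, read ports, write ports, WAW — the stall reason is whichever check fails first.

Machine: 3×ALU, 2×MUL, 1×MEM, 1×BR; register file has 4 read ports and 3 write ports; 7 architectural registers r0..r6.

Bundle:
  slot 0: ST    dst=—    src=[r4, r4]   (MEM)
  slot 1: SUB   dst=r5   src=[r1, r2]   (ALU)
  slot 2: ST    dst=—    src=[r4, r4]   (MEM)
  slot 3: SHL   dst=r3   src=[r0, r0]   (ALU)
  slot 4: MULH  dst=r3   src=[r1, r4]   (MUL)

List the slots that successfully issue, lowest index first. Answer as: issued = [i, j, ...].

issued = [0, 1, 3]

  0. MEM ⇒ go  {3A/2Mu/0Ld/1B | 3r 3w}
  1. ALU→r5 ⇒ go  {2A/2Mu/0Ld/1B | 1r 2w}
  2. MEM ⇒ no(FU)  {2A/2Mu/0Ld/1B | 1r 2w}
  3. ALU→r3 ⇒ go  {1A/2Mu/0Ld/1B | 0r 1w}
  4. MUL→r3 ⇒ no(RD_PORT)  {1A/2Mu/0Ld/1B | 0r 1w}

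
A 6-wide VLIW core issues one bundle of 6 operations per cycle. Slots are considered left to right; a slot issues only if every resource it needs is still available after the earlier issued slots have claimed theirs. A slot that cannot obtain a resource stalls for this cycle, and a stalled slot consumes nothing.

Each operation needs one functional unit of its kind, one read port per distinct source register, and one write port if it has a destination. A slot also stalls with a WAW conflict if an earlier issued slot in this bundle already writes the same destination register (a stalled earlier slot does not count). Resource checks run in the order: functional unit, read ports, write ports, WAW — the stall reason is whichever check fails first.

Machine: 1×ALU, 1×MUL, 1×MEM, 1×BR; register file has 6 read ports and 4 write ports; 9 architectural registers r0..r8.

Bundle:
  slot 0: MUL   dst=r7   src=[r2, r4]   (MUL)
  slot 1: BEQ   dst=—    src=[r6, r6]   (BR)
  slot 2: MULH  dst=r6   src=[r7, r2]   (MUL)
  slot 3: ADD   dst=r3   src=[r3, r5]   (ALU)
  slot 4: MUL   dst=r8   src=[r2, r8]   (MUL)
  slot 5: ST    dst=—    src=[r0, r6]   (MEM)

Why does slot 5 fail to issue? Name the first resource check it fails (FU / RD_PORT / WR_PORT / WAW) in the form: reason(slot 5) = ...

slot 0 (MUL): ISSUE — free A1,Mu0,Ld1,B1 rp4 wp3
slot 1 (BR): ISSUE — free A1,Mu0,Ld1,B0 rp3 wp3
slot 2 (MUL): stall FU — free A1,Mu0,Ld1,B0 rp3 wp3
slot 3 (ALU): ISSUE — free A0,Mu0,Ld1,B0 rp1 wp2
slot 4 (MUL): stall FU — free A0,Mu0,Ld1,B0 rp1 wp2
slot 5 (MEM): stall RD_PORT — free A0,Mu0,Ld1,B0 rp1 wp2

reason(slot 5) = RD_PORT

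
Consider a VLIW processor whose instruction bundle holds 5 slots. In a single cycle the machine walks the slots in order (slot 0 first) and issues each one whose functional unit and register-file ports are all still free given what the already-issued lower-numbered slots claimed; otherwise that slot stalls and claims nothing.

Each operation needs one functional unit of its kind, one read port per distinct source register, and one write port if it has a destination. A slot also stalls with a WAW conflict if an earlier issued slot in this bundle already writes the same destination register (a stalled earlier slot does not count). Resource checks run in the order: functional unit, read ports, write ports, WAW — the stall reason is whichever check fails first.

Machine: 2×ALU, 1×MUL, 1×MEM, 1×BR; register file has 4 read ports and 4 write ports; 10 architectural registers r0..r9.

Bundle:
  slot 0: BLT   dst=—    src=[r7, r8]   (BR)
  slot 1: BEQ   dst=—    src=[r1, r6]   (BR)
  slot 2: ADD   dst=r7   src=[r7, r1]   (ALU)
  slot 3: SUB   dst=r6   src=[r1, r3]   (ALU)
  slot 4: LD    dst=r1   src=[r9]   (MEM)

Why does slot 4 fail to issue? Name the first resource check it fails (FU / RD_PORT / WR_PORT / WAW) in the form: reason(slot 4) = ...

reason(slot 4) = RD_PORT

[0] BR needs rd=2 wr=0: ok; after: ALU=2 MUL=1 MEM=1 BR=0, R=2, W=4
[1] BR needs rd=2 wr=0: FU; after: ALU=2 MUL=1 MEM=1 BR=0, R=2, W=4
[2] ALU needs rd=2 wr=1: ok; after: ALU=1 MUL=1 MEM=1 BR=0, R=0, W=3
[3] ALU needs rd=2 wr=1: RD_PORT; after: ALU=1 MUL=1 MEM=1 BR=0, R=0, W=3
[4] MEM needs rd=1 wr=1: RD_PORT; after: ALU=1 MUL=1 MEM=1 BR=0, R=0, W=3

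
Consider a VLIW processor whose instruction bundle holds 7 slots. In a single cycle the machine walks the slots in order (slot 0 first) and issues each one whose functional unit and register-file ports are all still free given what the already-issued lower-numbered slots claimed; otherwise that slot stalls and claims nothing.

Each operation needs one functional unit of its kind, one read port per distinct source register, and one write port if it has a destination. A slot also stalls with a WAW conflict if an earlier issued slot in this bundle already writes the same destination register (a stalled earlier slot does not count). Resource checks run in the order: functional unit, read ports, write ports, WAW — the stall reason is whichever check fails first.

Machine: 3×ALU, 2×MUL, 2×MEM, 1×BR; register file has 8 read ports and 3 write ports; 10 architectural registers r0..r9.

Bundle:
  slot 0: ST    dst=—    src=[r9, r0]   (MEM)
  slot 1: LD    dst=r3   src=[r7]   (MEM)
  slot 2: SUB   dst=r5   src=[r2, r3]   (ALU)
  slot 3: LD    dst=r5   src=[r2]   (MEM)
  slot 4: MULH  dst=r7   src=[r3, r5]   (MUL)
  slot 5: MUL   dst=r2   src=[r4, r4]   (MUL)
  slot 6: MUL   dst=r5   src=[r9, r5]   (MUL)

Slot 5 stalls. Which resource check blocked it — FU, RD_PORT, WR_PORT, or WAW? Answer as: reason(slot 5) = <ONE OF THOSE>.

reason(slot 5) = WR_PORT

(0) want 1×MEM +2rd +0wr — yes → AL3|MU2|ME1|BR1|rd6|wr3
(1) want 1×MEM +1rd +1wr — yes → AL3|MU2|ME0|BR1|rd5|wr2
(2) want 1×ALU +2rd +1wr — yes → AL2|MU2|ME0|BR1|rd3|wr1
(3) want 1×MEM +1rd +1wr — FU → AL2|MU2|ME0|BR1|rd3|wr1
(4) want 1×MUL +2rd +1wr — yes → AL2|MU1|ME0|BR1|rd1|wr0
(5) want 1×MUL +1rd +1wr — WR_PORT → AL2|MU1|ME0|BR1|rd1|wr0
(6) want 1×MUL +2rd +1wr — RD_PORT → AL2|MU1|ME0|BR1|rd1|wr0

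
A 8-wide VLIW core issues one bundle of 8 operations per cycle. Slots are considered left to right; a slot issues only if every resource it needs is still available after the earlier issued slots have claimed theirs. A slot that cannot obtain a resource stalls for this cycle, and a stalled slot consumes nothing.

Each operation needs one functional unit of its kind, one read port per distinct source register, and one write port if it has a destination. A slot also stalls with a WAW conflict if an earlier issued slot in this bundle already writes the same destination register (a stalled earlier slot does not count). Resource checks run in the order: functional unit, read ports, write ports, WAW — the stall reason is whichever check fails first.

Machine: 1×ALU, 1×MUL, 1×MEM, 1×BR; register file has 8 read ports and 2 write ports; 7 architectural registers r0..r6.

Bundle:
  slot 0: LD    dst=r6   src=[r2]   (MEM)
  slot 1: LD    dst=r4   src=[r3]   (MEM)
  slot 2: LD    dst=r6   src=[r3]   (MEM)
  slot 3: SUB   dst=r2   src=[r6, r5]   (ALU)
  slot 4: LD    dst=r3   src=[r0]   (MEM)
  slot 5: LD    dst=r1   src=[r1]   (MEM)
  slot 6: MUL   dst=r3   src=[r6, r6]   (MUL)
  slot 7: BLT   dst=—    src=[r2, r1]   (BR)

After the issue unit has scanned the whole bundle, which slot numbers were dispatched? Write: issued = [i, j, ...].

slot 0 (MEM): ISSUE — free A1,Mu1,Ld0,B1 rp7 wp1
slot 1 (MEM): stall FU — free A1,Mu1,Ld0,B1 rp7 wp1
slot 2 (MEM): stall FU — free A1,Mu1,Ld0,B1 rp7 wp1
slot 3 (ALU): ISSUE — free A0,Mu1,Ld0,B1 rp5 wp0
slot 4 (MEM): stall FU — free A0,Mu1,Ld0,B1 rp5 wp0
slot 5 (MEM): stall FU — free A0,Mu1,Ld0,B1 rp5 wp0
slot 6 (MUL): stall WR_PORT — free A0,Mu1,Ld0,B1 rp5 wp0
slot 7 (BR): ISSUE — free A0,Mu1,Ld0,B0 rp3 wp0

issued = [0, 3, 7]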